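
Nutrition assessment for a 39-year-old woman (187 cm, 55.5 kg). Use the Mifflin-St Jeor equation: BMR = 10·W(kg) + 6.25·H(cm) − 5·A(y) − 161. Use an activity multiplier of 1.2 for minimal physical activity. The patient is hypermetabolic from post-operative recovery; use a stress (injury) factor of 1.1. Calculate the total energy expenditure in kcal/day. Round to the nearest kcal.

1805 kcal/day

Mifflin-St Jeor (female): BMR = 10(55.5) + 6.25(187) − 5(39) − 161 = 555 + 1168.75 − 195 − 161 = 1367.75 kcal/day.
TEE = BMR × activity factor = 1367.75 × 1.2 = 1641.3 kcal/day.
Apply stress factor: 1641.3 × 1.1 = 1805.43 kcal/day.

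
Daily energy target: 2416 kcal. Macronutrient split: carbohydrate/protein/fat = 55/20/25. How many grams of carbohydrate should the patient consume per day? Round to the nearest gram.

Carbohydrate energy = 55% × 2416 = 1328.8 kcal.
At 4 kcal/g: 1328.8 ÷ 4 = 332.2 g.

332 g/day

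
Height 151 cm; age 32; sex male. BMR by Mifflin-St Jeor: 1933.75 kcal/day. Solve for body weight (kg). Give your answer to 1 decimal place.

1933.75 = 10·W + 6.25(151) − 5(32) + 5
10·W = 1933.75 − 788.75 = 1145, so W = 114.5 kg.

114.5 kg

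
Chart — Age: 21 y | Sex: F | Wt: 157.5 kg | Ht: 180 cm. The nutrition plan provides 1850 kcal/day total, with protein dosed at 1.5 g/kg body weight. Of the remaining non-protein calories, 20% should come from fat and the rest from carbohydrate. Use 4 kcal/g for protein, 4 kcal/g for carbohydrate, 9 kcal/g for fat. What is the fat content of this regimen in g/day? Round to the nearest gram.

Protein = 1.5 × 157.5 = 236.25 g → 236.25 × 4 = 945 kcal.
Non-protein calories = 1850 − 945 = 905 kcal.
Fat: 20% × 905 = 181 kcal; carbohydrate: 724 kcal.
Fat: 181 kcal ÷ 9 kcal/g = 20.1111 g.

20 g/day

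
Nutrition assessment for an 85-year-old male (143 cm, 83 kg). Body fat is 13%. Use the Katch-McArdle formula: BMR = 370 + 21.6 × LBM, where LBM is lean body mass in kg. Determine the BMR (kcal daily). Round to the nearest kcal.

LBM = 83 × (1 − 0.13) = 72.21 kg. Katch-McArdle: BMR = 370 + 21.6 × 72.21 = 1929.736 kcal/day.

1930 kcal daily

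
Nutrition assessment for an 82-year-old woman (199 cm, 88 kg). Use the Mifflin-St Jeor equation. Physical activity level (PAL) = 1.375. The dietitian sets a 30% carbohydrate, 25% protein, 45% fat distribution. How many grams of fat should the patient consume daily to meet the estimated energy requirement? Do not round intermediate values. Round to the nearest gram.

107 g/day

Mifflin-St Jeor (female): BMR = 10(88) + 6.25(199) − 5(82) − 161 = 880 + 1243.75 − 410 − 161 = 1552.75 kcal/day.
TEE = 1552.75 × 1.375 = 2135.0313 kcal/day.
Fat energy = 45% × 2135.0313 = 960.7641 kcal.
Fat = 960.7641 ÷ 9 kcal/g = 106.7516 g.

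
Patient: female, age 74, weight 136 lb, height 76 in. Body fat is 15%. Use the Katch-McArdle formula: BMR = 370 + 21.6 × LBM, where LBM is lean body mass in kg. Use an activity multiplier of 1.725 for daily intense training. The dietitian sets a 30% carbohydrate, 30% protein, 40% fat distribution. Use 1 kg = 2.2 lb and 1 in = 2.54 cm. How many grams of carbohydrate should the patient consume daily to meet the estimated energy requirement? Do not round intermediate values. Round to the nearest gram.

Convert to metric: weight = 136 ÷ 2.2 = 61.8182 kg; height = 76 × 2.54 = 193.04 cm.
LBM = 61.8182 × (1 − 0.15) = 52.5455 kg. Katch-McArdle: BMR = 370 + 21.6 × 52.5455 = 1504.9818 kcal/day.
TEE = 1504.9818 × 1.725 = 2596.0936 kcal/day.
Carbohydrate energy = 30% × 2596.0936 = 778.8281 kcal.
Carbohydrate = 778.8281 ÷ 4 kcal/g = 194.707 g.

195 g/day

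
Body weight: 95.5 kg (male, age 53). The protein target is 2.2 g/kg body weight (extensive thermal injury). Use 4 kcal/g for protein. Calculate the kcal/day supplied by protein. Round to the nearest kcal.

Protein = 2.2 g/kg × 95.5 kg = 210.1 g/day.
Protein energy = 210.1 g × 4 kcal/g = 840.4 kcal/day.

840 kcal/day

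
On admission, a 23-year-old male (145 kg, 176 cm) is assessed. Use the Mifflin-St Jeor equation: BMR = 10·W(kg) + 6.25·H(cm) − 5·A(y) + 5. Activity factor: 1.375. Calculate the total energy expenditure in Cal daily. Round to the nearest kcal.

3355 Cal daily

Mifflin-St Jeor (male): BMR = 10(145) + 6.25(176) − 5(23) + 5 = 1450 + 1100 − 115 + 5 = 2440 kcal/day.
TEE = BMR × activity factor = 2440 × 1.375 = 3355 kcal/day.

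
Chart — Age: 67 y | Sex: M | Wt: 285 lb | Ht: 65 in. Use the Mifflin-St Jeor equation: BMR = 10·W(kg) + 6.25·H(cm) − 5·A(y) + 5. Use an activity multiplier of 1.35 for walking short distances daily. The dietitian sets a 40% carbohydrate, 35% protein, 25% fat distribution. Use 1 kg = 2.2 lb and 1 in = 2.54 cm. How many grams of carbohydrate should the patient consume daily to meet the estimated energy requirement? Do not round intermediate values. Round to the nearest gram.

270 g/day

Convert to metric: weight = 285 ÷ 2.2 = 129.5455 kg; height = 65 × 2.54 = 165.1 cm.
Mifflin-St Jeor (male): BMR = 10(129.5455) + 6.25(165.1) − 5(67) + 5 = 1295.4545 + 1031.875 − 335 + 5 = 1997.3295 kcal/day.
TEE = 1997.3295 × 1.35 = 2696.3949 kcal/day.
Carbohydrate energy = 40% × 2696.3949 = 1078.558 kcal.
Carbohydrate = 1078.558 ÷ 4 kcal/g = 269.6395 g.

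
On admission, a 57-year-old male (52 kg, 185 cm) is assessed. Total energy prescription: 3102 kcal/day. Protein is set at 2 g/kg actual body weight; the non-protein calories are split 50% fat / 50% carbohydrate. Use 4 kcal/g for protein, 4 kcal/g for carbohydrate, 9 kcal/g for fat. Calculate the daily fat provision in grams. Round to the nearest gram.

149 g/day

Protein = 2 × 52 = 104 g → 104 × 4 = 416 kcal.
Non-protein calories = 3102 − 416 = 2686 kcal.
Fat: 50% × 2686 = 1343 kcal; carbohydrate: 1343 kcal.
Fat: 1343 kcal ÷ 9 kcal/g = 149.2222 g.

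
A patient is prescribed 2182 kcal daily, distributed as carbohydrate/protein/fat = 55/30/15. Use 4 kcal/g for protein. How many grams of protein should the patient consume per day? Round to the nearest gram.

Protein energy = 30% × 2182 = 654.6 kcal.
At 4 kcal/g: 654.6 ÷ 4 = 163.65 g.

164 g/day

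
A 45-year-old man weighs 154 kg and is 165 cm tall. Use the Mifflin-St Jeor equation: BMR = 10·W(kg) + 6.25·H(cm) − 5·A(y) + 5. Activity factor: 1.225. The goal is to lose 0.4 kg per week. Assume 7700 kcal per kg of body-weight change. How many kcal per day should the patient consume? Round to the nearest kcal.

Mifflin-St Jeor (male): BMR = 10(154) + 6.25(165) − 5(45) + 5 = 1540 + 1031.25 − 225 + 5 = 2351.25 kcal/day.
TEE = 2351.25 × 1.225 = 2880.2813 kcal/day.
Required daily deficit = 0.4 × 7700 ÷ 7 = 440 kcal/day.
Target intake = 2880.2813 − 440 = 2440.2813 kcal/day.

2440 kcal per day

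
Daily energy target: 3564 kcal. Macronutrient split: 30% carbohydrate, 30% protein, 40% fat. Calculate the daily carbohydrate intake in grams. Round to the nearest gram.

267 g/day

Carbohydrate energy = 30% × 3564 = 1069.2 kcal.
At 4 kcal/g: 1069.2 ÷ 4 = 267.3 g.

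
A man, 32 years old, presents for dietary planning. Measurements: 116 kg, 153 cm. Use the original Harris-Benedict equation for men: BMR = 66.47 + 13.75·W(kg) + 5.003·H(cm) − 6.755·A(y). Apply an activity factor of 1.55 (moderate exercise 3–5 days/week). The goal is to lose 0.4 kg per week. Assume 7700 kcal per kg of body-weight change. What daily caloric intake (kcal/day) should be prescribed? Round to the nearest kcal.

Harris-Benedict: BMR = 66.47 + 13.75(116) + 5.003(153) − 6.755(32) = 2210.769 kcal/day.
TEE = 2210.769 × 1.55 = 3426.692 kcal/day.
Required daily deficit = 0.4 × 7700 ÷ 7 = 440 kcal/day.
Target intake = 3426.692 − 440 = 2986.692 kcal/day.

2987 kcal/day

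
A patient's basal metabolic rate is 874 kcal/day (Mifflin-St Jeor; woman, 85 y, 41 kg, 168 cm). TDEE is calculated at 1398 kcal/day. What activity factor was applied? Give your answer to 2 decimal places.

1.60

Activity factor = TEE ÷ BMR = 1398 ÷ 874 = 1.6.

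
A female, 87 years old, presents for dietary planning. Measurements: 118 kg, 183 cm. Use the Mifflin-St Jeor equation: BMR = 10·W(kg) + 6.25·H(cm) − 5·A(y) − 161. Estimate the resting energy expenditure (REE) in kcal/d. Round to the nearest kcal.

Mifflin-St Jeor (female): BMR = 10(118) + 6.25(183) − 5(87) − 161 = 1180 + 1143.75 − 435 − 161 = 1727.75 kcal/day.

1728 kcal/d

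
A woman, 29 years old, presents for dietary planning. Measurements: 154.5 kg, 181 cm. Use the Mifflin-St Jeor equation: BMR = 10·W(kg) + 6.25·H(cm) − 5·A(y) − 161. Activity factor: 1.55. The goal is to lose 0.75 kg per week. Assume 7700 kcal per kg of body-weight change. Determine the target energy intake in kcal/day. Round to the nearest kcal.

2849 kcal/day

Mifflin-St Jeor (female): BMR = 10(154.5) + 6.25(181) − 5(29) − 161 = 1545 + 1131.25 − 145 − 161 = 2370.25 kcal/day.
TEE = 2370.25 × 1.55 = 3673.8875 kcal/day.
Required daily deficit = 0.75 × 7700 ÷ 7 = 825 kcal/day.
Target intake = 3673.8875 − 825 = 2848.8875 kcal/day.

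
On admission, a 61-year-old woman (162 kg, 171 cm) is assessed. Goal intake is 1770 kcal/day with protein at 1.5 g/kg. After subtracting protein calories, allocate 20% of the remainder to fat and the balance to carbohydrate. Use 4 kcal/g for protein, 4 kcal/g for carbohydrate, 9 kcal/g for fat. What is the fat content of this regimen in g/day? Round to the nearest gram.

Protein = 1.5 × 162 = 243 g → 243 × 4 = 972 kcal.
Non-protein calories = 1770 − 972 = 798 kcal.
Fat: 20% × 798 = 159.6 kcal; carbohydrate: 638.4 kcal.
Fat: 159.6 kcal ÷ 9 kcal/g = 17.7333 g.

18 g/day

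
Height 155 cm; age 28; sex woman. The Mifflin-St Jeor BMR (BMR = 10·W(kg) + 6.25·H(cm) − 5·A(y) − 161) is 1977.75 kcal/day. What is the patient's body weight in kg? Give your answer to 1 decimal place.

1977.75 = 10·W + 6.25(155) − 5(28) − 161
10·W = 1977.75 − 667.75 = 1310, so W = 131 kg.

131.0 kg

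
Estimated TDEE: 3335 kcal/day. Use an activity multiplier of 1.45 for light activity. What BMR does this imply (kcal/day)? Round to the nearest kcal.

BMR = TEE ÷ activity factor = 3335 ÷ 1.45 = 2300 kcal/day.

2300 kcal/day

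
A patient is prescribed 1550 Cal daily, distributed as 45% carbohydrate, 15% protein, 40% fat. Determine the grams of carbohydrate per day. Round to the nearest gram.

174 g/day

Carbohydrate energy = 45% × 1550 = 697.5 kcal.
At 4 kcal/g: 697.5 ÷ 4 = 174.375 g.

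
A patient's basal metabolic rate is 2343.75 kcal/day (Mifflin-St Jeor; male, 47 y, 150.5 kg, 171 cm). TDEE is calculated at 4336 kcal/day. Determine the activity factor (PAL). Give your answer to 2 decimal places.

Activity factor = TEE ÷ BMR = 4336 ÷ 2343.75 = 1.85.

1.85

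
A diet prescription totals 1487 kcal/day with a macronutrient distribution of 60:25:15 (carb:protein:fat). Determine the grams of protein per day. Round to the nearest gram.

Protein energy = 25% × 1487 = 371.75 kcal.
At 4 kcal/g: 371.75 ÷ 4 = 92.9375 g.

93 g/day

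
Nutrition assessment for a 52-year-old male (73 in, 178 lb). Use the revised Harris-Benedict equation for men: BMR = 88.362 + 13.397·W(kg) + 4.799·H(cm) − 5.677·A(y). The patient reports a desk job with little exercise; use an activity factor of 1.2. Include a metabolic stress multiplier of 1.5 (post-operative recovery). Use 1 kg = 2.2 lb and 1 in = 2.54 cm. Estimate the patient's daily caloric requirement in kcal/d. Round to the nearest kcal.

Convert to metric: weight = 178 ÷ 2.2 = 80.9091 kg; height = 73 × 2.54 = 185.42 cm.
Harris-Benedict: BMR = 88.362 + 13.397(80.9091) + 4.799(185.42) − 5.677(52) = 1766.9277 kcal/day.
TEE = BMR × activity factor = 1766.9277 × 1.2 = 2120.3132 kcal/day.
Apply stress factor: 2120.3132 × 1.5 = 3180.4698 kcal/day.

3180 kcal/d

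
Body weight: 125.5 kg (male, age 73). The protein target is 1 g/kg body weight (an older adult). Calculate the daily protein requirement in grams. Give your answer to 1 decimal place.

125.5 g/day

Protein = 1 g/kg × 125.5 kg = 125.5 g/day.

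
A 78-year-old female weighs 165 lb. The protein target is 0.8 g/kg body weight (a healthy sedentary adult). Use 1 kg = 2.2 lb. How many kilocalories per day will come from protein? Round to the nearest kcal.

Weight in kg = 165 ÷ 2.2 = 75 kg.
Protein = 0.8 g/kg × 75 kg = 60 g/day.
Protein energy = 60 g × 4 kcal/g = 240 kcal/day.

240 kcal/day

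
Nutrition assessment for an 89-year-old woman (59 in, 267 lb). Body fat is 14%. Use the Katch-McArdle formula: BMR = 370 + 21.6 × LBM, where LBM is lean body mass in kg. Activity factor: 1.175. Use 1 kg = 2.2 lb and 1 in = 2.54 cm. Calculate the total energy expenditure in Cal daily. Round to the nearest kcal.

Convert to metric: weight = 267 ÷ 2.2 = 121.3636 kg; height = 59 × 2.54 = 149.86 cm.
LBM = 121.3636 × (1 − 0.14) = 104.3727 kg. Katch-McArdle: BMR = 370 + 21.6 × 104.3727 = 2624.4509 kcal/day.
TEE = BMR × activity factor = 2624.4509 × 1.175 = 3083.7298 kcal/day.

3084 Cal daily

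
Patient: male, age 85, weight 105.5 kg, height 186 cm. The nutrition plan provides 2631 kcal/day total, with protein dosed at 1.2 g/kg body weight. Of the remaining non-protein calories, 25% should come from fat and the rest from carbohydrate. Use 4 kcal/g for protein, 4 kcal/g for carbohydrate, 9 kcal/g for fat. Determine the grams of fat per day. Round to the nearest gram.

Protein = 1.2 × 105.5 = 126.6 g → 126.6 × 4 = 506.4 kcal.
Non-protein calories = 2631 − 506.4 = 2124.6 kcal.
Fat: 25% × 2124.6 = 531.15 kcal; carbohydrate: 1593.45 kcal.
Fat: 531.15 kcal ÷ 9 kcal/g = 59.0167 g.

59 g/day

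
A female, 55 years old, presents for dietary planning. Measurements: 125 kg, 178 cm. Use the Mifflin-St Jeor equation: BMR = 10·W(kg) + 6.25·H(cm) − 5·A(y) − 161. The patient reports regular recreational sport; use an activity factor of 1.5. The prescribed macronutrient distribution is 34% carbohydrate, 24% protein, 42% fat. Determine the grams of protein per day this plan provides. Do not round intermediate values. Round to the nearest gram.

Mifflin-St Jeor (female): BMR = 10(125) + 6.25(178) − 5(55) − 161 = 1250 + 1112.5 − 275 − 161 = 1926.5 kcal/day.
TEE = 1926.5 × 1.5 = 2889.75 kcal/day.
Protein energy = 24% × 2889.75 = 693.54 kcal.
Protein = 693.54 ÷ 4 kcal/g = 173.385 g.

173 g/day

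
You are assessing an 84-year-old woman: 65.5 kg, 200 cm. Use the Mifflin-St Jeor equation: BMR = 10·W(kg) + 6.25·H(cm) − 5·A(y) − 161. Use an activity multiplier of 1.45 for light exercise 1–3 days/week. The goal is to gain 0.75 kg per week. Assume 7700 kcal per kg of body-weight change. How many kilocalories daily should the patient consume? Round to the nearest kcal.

2745 kilocalories daily

Mifflin-St Jeor (female): BMR = 10(65.5) + 6.25(200) − 5(84) − 161 = 655 + 1250 − 420 − 161 = 1324 kcal/day.
TEE = 1324 × 1.45 = 1919.8 kcal/day.
Required daily surplus = 0.75 × 7700 ÷ 7 = 825 kcal/day.
Target intake = 1919.8 + 825 = 2744.8 kcal/day.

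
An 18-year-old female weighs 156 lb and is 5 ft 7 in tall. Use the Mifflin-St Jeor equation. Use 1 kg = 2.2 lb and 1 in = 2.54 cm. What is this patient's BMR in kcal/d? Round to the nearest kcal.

Convert to metric: weight = 156 ÷ 2.2 = 70.9091 kg; height = (5×12 + 7) × 2.54 = 67 × 2.54 = 170.18 cm.
Mifflin-St Jeor (female): BMR = 10(70.9091) + 6.25(170.18) − 5(18) − 161 = 709.0909 + 1063.625 − 90 − 161 = 1521.7159 kcal/day.

1522 kcal/d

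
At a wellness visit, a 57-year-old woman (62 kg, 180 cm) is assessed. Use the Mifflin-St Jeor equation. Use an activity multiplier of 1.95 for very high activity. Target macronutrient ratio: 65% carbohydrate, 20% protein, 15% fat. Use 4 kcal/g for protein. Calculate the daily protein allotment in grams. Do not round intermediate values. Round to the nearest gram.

Mifflin-St Jeor (female): BMR = 10(62) + 6.25(180) − 5(57) − 161 = 620 + 1125 − 285 − 161 = 1299 kcal/day.
TEE = 1299 × 1.95 = 2533.05 kcal/day.
Protein energy = 20% × 2533.05 = 506.61 kcal.
Protein = 506.61 ÷ 4 kcal/g = 126.6525 g.

127 g/day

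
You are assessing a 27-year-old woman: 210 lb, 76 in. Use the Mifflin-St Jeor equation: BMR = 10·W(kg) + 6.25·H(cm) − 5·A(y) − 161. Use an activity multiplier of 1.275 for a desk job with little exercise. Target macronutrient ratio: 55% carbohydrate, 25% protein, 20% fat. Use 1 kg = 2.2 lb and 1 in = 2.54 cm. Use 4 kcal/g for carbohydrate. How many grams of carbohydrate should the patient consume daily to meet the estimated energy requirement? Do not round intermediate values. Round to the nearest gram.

Convert to metric: weight = 210 ÷ 2.2 = 95.4545 kg; height = 76 × 2.54 = 193.04 cm.
Mifflin-St Jeor (female): BMR = 10(95.4545) + 6.25(193.04) − 5(27) − 161 = 954.5455 + 1206.5 − 135 − 161 = 1865.0455 kcal/day.
TEE = 1865.0455 × 1.275 = 2377.933 kcal/day.
Carbohydrate energy = 55% × 2377.933 = 1307.8631 kcal.
Carbohydrate = 1307.8631 ÷ 4 kcal/g = 326.9658 g.

327 g/day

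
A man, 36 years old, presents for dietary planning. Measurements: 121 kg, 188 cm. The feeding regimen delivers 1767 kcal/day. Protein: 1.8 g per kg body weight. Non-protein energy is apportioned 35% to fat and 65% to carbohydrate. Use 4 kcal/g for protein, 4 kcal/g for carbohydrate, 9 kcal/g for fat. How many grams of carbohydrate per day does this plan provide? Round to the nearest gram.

146 g/day

Protein = 1.8 × 121 = 217.8 g → 217.8 × 4 = 871.2 kcal.
Non-protein calories = 1767 − 871.2 = 895.8 kcal.
Fat: 35% × 895.8 = 313.53 kcal; carbohydrate: 582.27 kcal.
Carbohydrate: 582.27 kcal ÷ 4 kcal/g = 145.5675 g.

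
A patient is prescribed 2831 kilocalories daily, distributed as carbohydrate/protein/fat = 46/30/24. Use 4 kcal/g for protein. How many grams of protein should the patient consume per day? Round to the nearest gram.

212 g/day

Protein energy = 30% × 2831 = 849.3 kcal.
At 4 kcal/g: 849.3 ÷ 4 = 212.325 g.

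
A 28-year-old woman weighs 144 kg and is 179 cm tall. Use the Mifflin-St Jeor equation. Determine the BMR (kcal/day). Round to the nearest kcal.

2258 kcal/day

Mifflin-St Jeor (female): BMR = 10(144) + 6.25(179) − 5(28) − 161 = 1440 + 1118.75 − 140 − 161 = 2257.75 kcal/day.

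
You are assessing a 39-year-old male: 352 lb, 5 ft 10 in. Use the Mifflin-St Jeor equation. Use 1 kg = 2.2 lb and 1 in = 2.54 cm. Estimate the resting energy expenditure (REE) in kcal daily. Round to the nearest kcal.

Convert to metric: weight = 352 ÷ 2.2 = 160 kg; height = (5×12 + 10) × 2.54 = 70 × 2.54 = 177.8 cm.
Mifflin-St Jeor (male): BMR = 10(160) + 6.25(177.8) − 5(39) + 5 = 1600 + 1111.25 − 195 + 5 = 2521.25 kcal/day.

2521 kcal daily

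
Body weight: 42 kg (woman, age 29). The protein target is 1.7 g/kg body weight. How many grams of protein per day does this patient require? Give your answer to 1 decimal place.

71.4 g/day

Protein = 1.7 g/kg × 42 kg = 71.4 g/day.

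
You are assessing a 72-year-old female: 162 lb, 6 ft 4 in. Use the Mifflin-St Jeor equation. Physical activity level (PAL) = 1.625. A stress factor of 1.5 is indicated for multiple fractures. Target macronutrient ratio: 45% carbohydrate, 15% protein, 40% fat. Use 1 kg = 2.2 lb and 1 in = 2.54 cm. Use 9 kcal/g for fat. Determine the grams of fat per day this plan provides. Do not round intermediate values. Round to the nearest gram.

Convert to metric: weight = 162 ÷ 2.2 = 73.6364 kg; height = (6×12 + 4) × 2.54 = 76 × 2.54 = 193.04 cm.
Mifflin-St Jeor (female): BMR = 10(73.6364) + 6.25(193.04) − 5(72) − 161 = 736.3636 + 1206.5 − 360 − 161 = 1421.8636 kcal/day.
TEE = 1421.8636 × 1.625 = 2310.5284 kcal/day.
With stress factor 1.5: 2310.5284 × 1.5 = 3465.7926 kcal/day.
Fat energy = 40% × 3465.7926 = 1386.317 kcal.
Fat = 1386.317 ÷ 9 kcal/g = 154.0352 g.

154 g/day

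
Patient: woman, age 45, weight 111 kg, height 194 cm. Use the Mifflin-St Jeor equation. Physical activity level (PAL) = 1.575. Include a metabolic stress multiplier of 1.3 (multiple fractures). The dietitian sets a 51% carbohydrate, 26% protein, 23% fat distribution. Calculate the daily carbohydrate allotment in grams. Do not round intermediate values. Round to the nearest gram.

Mifflin-St Jeor (female): BMR = 10(111) + 6.25(194) − 5(45) − 161 = 1110 + 1212.5 − 225 − 161 = 1936.5 kcal/day.
TEE = 1936.5 × 1.575 = 3049.9875 kcal/day.
With stress factor 1.3: 3049.9875 × 1.3 = 3964.9838 kcal/day.
Carbohydrate energy = 51% × 3964.9838 = 2022.1417 kcal.
Carbohydrate = 2022.1417 ÷ 4 kcal/g = 505.5354 g.

506 g/day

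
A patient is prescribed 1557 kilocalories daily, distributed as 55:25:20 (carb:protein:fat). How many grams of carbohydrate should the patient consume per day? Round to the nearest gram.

Carbohydrate energy = 55% × 1557 = 856.35 kcal.
At 4 kcal/g: 856.35 ÷ 4 = 214.0875 g.

214 g/day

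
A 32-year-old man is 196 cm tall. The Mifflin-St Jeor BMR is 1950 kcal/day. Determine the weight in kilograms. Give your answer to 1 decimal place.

1950 = 10·W + 6.25(196) − 5(32) + 5
10·W = 1950 − 1070 = 880, so W = 88 kg.

88.0 kg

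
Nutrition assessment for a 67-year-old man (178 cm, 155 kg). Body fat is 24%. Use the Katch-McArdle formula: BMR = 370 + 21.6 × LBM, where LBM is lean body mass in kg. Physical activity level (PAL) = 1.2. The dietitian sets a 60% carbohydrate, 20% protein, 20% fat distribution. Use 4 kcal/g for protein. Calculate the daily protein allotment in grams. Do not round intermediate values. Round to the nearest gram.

LBM = 155 × (1 − 0.24) = 117.8 kg. Katch-McArdle: BMR = 370 + 21.6 × 117.8 = 2914.48 kcal/day.
TEE = 2914.48 × 1.2 = 3497.376 kcal/day.
Protein energy = 20% × 3497.376 = 699.4752 kcal.
Protein = 699.4752 ÷ 4 kcal/g = 174.8688 g.

175 g/day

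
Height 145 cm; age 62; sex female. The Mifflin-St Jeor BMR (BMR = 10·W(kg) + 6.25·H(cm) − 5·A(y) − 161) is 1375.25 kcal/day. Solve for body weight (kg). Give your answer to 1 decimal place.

94.0 kg

1375.25 = 10·W + 6.25(145) − 5(62) − 161
10·W = 1375.25 − 435.25 = 940, so W = 94 kg.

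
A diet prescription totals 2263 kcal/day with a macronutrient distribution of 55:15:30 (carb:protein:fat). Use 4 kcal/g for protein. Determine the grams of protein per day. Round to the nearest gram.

Protein energy = 15% × 2263 = 339.45 kcal.
At 4 kcal/g: 339.45 ÷ 4 = 84.8625 g.

85 g/day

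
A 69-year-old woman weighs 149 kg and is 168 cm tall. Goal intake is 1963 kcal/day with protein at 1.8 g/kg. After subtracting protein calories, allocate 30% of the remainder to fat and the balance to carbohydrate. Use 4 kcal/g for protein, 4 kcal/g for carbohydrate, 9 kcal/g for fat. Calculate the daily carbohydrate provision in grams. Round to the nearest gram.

156 g/day

Protein = 1.8 × 149 = 268.2 g → 268.2 × 4 = 1072.8 kcal.
Non-protein calories = 1963 − 1072.8 = 890.2 kcal.
Fat: 30% × 890.2 = 267.06 kcal; carbohydrate: 623.14 kcal.
Carbohydrate: 623.14 kcal ÷ 4 kcal/g = 155.785 g.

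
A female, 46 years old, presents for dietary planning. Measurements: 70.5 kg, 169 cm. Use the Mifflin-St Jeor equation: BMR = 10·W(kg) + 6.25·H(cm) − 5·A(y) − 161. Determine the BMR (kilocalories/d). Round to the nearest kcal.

Mifflin-St Jeor (female): BMR = 10(70.5) + 6.25(169) − 5(46) − 161 = 705 + 1056.25 − 230 − 161 = 1370.25 kcal/day.

1370 kilocalories/d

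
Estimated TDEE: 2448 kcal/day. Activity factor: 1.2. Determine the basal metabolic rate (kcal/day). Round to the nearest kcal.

BMR = TEE ÷ activity factor = 2448 ÷ 1.2 = 2040 kcal/day.

2040 kcal/day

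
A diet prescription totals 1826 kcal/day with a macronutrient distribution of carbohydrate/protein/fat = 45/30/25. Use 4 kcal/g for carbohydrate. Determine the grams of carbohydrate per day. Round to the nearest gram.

Carbohydrate energy = 45% × 1826 = 821.7 kcal.
At 4 kcal/g: 821.7 ÷ 4 = 205.425 g.

205 g/day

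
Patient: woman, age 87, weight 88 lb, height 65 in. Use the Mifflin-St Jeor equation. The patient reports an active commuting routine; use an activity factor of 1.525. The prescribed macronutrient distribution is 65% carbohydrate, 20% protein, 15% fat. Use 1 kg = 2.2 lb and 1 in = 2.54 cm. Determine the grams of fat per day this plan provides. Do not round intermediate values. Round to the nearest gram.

21 g/day

Convert to metric: weight = 88 ÷ 2.2 = 40 kg; height = 65 × 2.54 = 165.1 cm.
Mifflin-St Jeor (female): BMR = 10(40) + 6.25(165.1) − 5(87) − 161 = 400 + 1031.875 − 435 − 161 = 835.875 kcal/day.
TEE = 835.875 × 1.525 = 1274.7094 kcal/day.
Fat energy = 15% × 1274.7094 = 191.2064 kcal.
Fat = 191.2064 ÷ 9 kcal/g = 21.2452 g.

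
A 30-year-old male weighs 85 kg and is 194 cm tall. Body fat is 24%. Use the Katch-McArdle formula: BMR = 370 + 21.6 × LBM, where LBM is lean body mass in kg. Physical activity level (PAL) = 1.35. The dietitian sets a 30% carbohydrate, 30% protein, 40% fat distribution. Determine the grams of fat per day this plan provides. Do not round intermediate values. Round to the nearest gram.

106 g/day

LBM = 85 × (1 − 0.24) = 64.6 kg. Katch-McArdle: BMR = 370 + 21.6 × 64.6 = 1765.36 kcal/day.
TEE = 1765.36 × 1.35 = 2383.236 kcal/day.
Fat energy = 40% × 2383.236 = 953.2944 kcal.
Fat = 953.2944 ÷ 9 kcal/g = 105.9216 g.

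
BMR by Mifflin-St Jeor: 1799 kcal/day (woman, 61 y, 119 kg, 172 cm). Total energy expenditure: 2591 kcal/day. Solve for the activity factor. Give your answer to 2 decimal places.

Activity factor = TEE ÷ BMR = 2591 ÷ 1799 = 1.44.

1.44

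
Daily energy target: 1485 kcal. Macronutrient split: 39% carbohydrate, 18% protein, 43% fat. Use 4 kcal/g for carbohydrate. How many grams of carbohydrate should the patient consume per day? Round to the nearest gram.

145 g/day

Carbohydrate energy = 39% × 1485 = 579.15 kcal.
At 4 kcal/g: 579.15 ÷ 4 = 144.7875 g.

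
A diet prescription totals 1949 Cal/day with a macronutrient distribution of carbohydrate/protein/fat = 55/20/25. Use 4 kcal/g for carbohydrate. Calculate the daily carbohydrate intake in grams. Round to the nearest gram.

268 g/day

Carbohydrate energy = 55% × 1949 = 1071.95 kcal.
At 4 kcal/g: 1071.95 ÷ 4 = 267.9875 g.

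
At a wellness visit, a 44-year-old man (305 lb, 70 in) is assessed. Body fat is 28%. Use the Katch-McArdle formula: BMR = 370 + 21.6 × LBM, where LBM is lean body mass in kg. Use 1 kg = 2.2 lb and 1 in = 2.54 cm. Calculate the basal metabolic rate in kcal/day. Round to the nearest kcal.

Convert to metric: weight = 305 ÷ 2.2 = 138.6364 kg; height = 70 × 2.54 = 177.8 cm.
LBM = 138.6364 × (1 − 0.28) = 99.8182 kg. Katch-McArdle: BMR = 370 + 21.6 × 99.8182 = 2526.0727 kcal/day.

2526 kcal/day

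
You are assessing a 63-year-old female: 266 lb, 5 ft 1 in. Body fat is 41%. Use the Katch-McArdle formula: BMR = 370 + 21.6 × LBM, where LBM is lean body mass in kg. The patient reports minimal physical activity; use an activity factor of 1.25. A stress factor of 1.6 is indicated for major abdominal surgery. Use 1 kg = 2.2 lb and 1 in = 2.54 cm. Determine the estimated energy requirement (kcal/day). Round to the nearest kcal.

Convert to metric: weight = 266 ÷ 2.2 = 120.9091 kg; height = (5×12 + 1) × 2.54 = 61 × 2.54 = 154.94 cm.
LBM = 120.9091 × (1 − 0.41) = 71.3364 kg. Katch-McArdle: BMR = 370 + 21.6 × 71.3364 = 1910.8655 kcal/day.
TEE = BMR × activity factor = 1910.8655 × 1.25 = 2388.5818 kcal/day.
Apply stress factor: 2388.5818 × 1.6 = 3821.7309 kcal/day.

3822 kcal/day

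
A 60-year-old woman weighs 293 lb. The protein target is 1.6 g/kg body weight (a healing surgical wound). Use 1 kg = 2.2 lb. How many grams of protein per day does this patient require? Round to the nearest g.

Weight in kg = 293 ÷ 2.2 = 133.1818 kg.
Protein = 1.6 g/kg × 133.1818 kg = 213.0909 g/day.

213 g/day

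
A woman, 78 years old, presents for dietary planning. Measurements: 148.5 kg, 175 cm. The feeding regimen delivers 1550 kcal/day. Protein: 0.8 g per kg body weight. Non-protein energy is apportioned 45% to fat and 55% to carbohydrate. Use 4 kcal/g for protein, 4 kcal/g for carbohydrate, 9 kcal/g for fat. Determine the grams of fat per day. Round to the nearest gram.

54 g/day

Protein = 0.8 × 148.5 = 118.8 g → 118.8 × 4 = 475.2 kcal.
Non-protein calories = 1550 − 475.2 = 1074.8 kcal.
Fat: 45% × 1074.8 = 483.66 kcal; carbohydrate: 591.14 kcal.
Fat: 483.66 kcal ÷ 9 kcal/g = 53.74 g.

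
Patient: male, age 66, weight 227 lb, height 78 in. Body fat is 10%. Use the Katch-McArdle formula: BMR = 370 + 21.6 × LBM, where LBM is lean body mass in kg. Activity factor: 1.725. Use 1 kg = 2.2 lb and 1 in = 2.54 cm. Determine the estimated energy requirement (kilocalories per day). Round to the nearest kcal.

Convert to metric: weight = 227 ÷ 2.2 = 103.1818 kg; height = 78 × 2.54 = 198.12 cm.
LBM = 103.1818 × (1 − 0.1) = 92.8636 kg. Katch-McArdle: BMR = 370 + 21.6 × 92.8636 = 2375.8545 kcal/day.
TEE = BMR × activity factor = 2375.8545 × 1.725 = 4098.3491 kcal/day.

4098 kilocalories per day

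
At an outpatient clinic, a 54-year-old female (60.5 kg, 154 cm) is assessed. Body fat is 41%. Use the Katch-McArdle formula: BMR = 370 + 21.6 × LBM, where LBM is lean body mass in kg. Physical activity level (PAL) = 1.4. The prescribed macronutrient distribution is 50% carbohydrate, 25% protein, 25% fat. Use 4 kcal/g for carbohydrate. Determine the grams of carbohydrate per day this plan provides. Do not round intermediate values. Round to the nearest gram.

LBM = 60.5 × (1 − 0.41) = 35.695 kg. Katch-McArdle: BMR = 370 + 21.6 × 35.695 = 1141.012 kcal/day.
TEE = 1141.012 × 1.4 = 1597.4168 kcal/day.
Carbohydrate energy = 50% × 1597.4168 = 798.7084 kcal.
Carbohydrate = 798.7084 ÷ 4 kcal/g = 199.6771 g.

200 g/day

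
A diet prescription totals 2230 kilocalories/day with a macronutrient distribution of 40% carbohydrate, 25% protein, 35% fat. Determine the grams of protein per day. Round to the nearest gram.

Protein energy = 25% × 2230 = 557.5 kcal.
At 4 kcal/g: 557.5 ÷ 4 = 139.375 g.

139 g/day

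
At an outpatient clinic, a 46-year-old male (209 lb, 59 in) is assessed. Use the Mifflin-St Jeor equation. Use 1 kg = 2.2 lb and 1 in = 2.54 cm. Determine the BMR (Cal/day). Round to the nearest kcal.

Convert to metric: weight = 209 ÷ 2.2 = 95 kg; height = 59 × 2.54 = 149.86 cm.
Mifflin-St Jeor (male): BMR = 10(95) + 6.25(149.86) − 5(46) + 5 = 950 + 936.625 − 230 + 5 = 1661.625 kcal/day.

1662 Cal/day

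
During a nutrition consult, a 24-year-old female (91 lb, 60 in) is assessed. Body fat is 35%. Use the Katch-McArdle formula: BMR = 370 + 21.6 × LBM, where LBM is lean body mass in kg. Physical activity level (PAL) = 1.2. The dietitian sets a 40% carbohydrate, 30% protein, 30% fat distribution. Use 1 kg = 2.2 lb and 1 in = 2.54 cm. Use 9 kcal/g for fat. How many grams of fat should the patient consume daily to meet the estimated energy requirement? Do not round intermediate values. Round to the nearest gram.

38 g/day

Convert to metric: weight = 91 ÷ 2.2 = 41.3636 kg; height = 60 × 2.54 = 152.4 cm.
LBM = 41.3636 × (1 − 0.35) = 26.8864 kg. Katch-McArdle: BMR = 370 + 21.6 × 26.8864 = 950.7455 kcal/day.
TEE = 950.7455 × 1.2 = 1140.8945 kcal/day.
Fat energy = 30% × 1140.8945 = 342.2684 kcal.
Fat = 342.2684 ÷ 9 kcal/g = 38.0298 g.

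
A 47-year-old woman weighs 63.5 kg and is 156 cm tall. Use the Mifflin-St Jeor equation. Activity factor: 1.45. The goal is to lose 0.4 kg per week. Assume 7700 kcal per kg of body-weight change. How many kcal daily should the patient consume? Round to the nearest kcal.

Mifflin-St Jeor (female): BMR = 10(63.5) + 6.25(156) − 5(47) − 161 = 635 + 975 − 235 − 161 = 1214 kcal/day.
TEE = 1214 × 1.45 = 1760.3 kcal/day.
Required daily deficit = 0.4 × 7700 ÷ 7 = 440 kcal/day.
Target intake = 1760.3 − 440 = 1320.3 kcal/day.

1320 kcal daily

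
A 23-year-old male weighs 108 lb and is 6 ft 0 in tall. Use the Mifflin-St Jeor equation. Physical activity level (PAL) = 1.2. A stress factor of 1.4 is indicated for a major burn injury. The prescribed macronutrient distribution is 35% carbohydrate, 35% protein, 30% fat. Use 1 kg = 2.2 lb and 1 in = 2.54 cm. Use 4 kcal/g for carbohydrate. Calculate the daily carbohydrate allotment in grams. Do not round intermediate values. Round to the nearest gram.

224 g/day

Convert to metric: weight = 108 ÷ 2.2 = 49.0909 kg; height = (6×12 + 0) × 2.54 = 72 × 2.54 = 182.88 cm.
Mifflin-St Jeor (male): BMR = 10(49.0909) + 6.25(182.88) − 5(23) + 5 = 490.9091 + 1143 − 115 + 5 = 1523.9091 kcal/day.
TEE = 1523.9091 × 1.2 = 1828.6909 kcal/day.
With stress factor 1.4: 1828.6909 × 1.4 = 2560.1673 kcal/day.
Carbohydrate energy = 35% × 2560.1673 = 896.0585 kcal.
Carbohydrate = 896.0585 ÷ 4 kcal/g = 224.0146 g.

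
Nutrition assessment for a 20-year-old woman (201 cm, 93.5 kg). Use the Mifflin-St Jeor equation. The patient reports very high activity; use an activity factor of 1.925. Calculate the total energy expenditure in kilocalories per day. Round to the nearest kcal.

3716 kilocalories per day

Mifflin-St Jeor (female): BMR = 10(93.5) + 6.25(201) − 5(20) − 161 = 935 + 1256.25 − 100 − 161 = 1930.25 kcal/day.
TEE = BMR × activity factor = 1930.25 × 1.925 = 3715.7313 kcal/day.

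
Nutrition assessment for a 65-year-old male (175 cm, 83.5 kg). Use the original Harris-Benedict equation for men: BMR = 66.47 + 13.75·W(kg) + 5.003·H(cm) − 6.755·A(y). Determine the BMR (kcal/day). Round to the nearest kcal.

Harris-Benedict: BMR = 66.47 + 13.75(83.5) + 5.003(175) − 6.755(65) = 1651.045 kcal/day.

1651 kcal/day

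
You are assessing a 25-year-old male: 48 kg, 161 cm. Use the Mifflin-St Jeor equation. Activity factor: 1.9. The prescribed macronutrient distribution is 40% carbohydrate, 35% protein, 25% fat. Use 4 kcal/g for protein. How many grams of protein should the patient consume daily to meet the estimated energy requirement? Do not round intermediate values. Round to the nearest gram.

227 g/day

Mifflin-St Jeor (male): BMR = 10(48) + 6.25(161) − 5(25) + 5 = 480 + 1006.25 − 125 + 5 = 1366.25 kcal/day.
TEE = 1366.25 × 1.9 = 2595.875 kcal/day.
Protein energy = 35% × 2595.875 = 908.5563 kcal.
Protein = 908.5563 ÷ 4 kcal/g = 227.1391 g.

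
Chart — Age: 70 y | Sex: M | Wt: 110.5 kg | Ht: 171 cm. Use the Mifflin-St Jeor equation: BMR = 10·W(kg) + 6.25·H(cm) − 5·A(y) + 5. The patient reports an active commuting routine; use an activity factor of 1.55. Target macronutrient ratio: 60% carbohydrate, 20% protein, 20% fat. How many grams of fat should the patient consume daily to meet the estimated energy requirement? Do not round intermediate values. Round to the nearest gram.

Mifflin-St Jeor (male): BMR = 10(110.5) + 6.25(171) − 5(70) + 5 = 1105 + 1068.75 − 350 + 5 = 1828.75 kcal/day.
TEE = 1828.75 × 1.55 = 2834.5625 kcal/day.
Fat energy = 20% × 2834.5625 = 566.9125 kcal.
Fat = 566.9125 ÷ 9 kcal/g = 62.9903 g.

63 g/day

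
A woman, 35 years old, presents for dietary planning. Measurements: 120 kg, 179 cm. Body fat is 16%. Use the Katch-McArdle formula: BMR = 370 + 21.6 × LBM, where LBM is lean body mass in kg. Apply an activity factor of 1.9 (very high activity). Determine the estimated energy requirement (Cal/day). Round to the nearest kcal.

4840 Cal/day

LBM = 120 × (1 − 0.16) = 100.8 kg. Katch-McArdle: BMR = 370 + 21.6 × 100.8 = 2547.28 kcal/day.
TEE = BMR × activity factor = 2547.28 × 1.9 = 4839.832 kcal/day.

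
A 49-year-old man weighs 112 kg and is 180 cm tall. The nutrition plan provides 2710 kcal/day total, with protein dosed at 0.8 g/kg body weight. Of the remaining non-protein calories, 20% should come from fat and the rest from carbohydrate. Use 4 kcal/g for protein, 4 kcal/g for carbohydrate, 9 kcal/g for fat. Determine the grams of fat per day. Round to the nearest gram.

Protein = 0.8 × 112 = 89.6 g → 89.6 × 4 = 358.4 kcal.
Non-protein calories = 2710 − 358.4 = 2351.6 kcal.
Fat: 20% × 2351.6 = 470.32 kcal; carbohydrate: 1881.28 kcal.
Fat: 470.32 kcal ÷ 9 kcal/g = 52.2578 g.

52 g/day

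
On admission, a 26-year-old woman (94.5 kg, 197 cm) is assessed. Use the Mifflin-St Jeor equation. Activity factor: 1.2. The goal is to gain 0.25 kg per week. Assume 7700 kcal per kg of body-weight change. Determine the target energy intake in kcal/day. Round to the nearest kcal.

Mifflin-St Jeor (female): BMR = 10(94.5) + 6.25(197) − 5(26) − 161 = 945 + 1231.25 − 130 − 161 = 1885.25 kcal/day.
TEE = 1885.25 × 1.2 = 2262.3 kcal/day.
Required daily surplus = 0.25 × 7700 ÷ 7 = 275 kcal/day.
Target intake = 2262.3 + 275 = 2537.3 kcal/day.

2537 kcal/day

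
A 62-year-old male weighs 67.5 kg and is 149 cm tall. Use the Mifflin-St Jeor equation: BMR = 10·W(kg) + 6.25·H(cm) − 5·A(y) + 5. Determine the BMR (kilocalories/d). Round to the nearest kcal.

1301 kilocalories/d

Mifflin-St Jeor (male): BMR = 10(67.5) + 6.25(149) − 5(62) + 5 = 675 + 931.25 − 310 + 5 = 1301.25 kcal/day.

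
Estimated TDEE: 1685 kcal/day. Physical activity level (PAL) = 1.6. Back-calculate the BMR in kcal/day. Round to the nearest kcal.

BMR = TEE ÷ activity factor = 1685 ÷ 1.6 = 1053.125 kcal/day.

1053 kcal/day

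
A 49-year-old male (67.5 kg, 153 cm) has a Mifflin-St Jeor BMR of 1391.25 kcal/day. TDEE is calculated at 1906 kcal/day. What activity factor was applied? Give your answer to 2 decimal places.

Activity factor = TEE ÷ BMR = 1906 ÷ 1391.25 = 1.37.

1.37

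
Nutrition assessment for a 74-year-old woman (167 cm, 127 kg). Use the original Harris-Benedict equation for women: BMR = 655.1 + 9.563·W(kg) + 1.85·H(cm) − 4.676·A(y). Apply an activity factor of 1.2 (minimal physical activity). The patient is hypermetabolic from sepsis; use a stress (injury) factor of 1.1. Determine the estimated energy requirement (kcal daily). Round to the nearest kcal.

2419 kcal daily

Harris-Benedict: BMR = 655.1 + 9.563(127) + 1.85(167) − 4.676(74) = 1832.527 kcal/day.
TEE = BMR × activity factor = 1832.527 × 1.2 = 2199.0324 kcal/day.
Apply stress factor: 2199.0324 × 1.1 = 2418.9356 kcal/day.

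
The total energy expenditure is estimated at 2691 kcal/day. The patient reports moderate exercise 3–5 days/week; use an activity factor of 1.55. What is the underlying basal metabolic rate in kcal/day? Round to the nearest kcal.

BMR = TEE ÷ activity factor = 2691 ÷ 1.55 = 1736.129 kcal/day.

1736 kcal/day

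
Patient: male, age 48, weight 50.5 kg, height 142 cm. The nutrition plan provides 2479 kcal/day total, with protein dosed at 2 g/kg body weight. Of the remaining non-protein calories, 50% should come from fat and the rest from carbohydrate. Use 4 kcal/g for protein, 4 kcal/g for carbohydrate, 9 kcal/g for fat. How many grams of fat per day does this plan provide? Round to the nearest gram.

Protein = 2 × 50.5 = 101 g → 101 × 4 = 404 kcal.
Non-protein calories = 2479 − 404 = 2075 kcal.
Fat: 50% × 2075 = 1037.5 kcal; carbohydrate: 1037.5 kcal.
Fat: 1037.5 kcal ÷ 9 kcal/g = 115.2778 g.

115 g/day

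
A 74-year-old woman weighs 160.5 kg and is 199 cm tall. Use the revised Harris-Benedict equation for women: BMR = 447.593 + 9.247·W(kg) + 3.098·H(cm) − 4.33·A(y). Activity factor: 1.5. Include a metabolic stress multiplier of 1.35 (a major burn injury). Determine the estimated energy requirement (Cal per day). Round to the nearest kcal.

Harris-Benedict: BMR = 447.593 + 9.247(160.5) + 3.098(199) − 4.33(74) = 2227.8185 kcal/day.
TEE = BMR × activity factor = 2227.8185 × 1.5 = 3341.7278 kcal/day.
Apply stress factor: 3341.7278 × 1.35 = 4511.3325 kcal/day.

4511 Cal per day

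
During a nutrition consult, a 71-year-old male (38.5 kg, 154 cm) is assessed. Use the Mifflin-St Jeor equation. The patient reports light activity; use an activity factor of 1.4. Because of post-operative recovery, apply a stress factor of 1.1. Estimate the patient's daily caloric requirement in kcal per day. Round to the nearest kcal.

Mifflin-St Jeor (male): BMR = 10(38.5) + 6.25(154) − 5(71) + 5 = 385 + 962.5 − 355 + 5 = 997.5 kcal/day.
TEE = BMR × activity factor = 997.5 × 1.4 = 1396.5 kcal/day.
Apply stress factor: 1396.5 × 1.1 = 1536.15 kcal/day.

1536 kcal per day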